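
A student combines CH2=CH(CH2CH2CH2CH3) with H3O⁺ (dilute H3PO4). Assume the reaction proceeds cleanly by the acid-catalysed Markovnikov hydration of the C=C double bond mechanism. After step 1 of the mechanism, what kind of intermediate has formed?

Step 1: Electrophilic addition begins with the π(C=C) electrons forming a bond to the proton of H3O⁺. Following Markovnikov's rule, the resulting cation is secondary. H2O is released.
After step 1 the species present is a secondary carbocation.

secondary carbocation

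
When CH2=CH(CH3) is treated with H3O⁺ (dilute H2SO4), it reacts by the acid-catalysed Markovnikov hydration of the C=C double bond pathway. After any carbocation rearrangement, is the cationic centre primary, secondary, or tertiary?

Step 1: Electrophilic addition begins with the π(C=C) electrons forming a bond to the proton of H3O⁺. Following Markovnikov's rule, the resulting cation is secondary. H2O is released.
No single 1,2-shift to an adjacent carbon would give a more-substituted cation, so no rearrangement occurs.

secondary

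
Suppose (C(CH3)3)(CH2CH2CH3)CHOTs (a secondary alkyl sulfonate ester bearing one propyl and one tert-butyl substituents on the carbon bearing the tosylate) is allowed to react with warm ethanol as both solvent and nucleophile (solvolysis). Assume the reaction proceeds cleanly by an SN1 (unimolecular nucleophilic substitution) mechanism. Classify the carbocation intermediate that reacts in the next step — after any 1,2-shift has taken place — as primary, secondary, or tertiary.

Step 1: Ionisation: the C–O σ-bond cleaves heterolytically; both bonding electrons depart with TsO⁻, leaving a secondary carbocation at the α-carbon.
Step 2: Carbocation rearrangement: a 1,2-methyl shift from the adjacent tert-butyl carbon converts the initially-formed secondary cation into the more stable tertiary cation.
The cation rearranges from secondary to tertiary via a 1,2-methyl shift from the adjacent tert-butyl carbon; the tertiary cation is what reacts next.

tertiary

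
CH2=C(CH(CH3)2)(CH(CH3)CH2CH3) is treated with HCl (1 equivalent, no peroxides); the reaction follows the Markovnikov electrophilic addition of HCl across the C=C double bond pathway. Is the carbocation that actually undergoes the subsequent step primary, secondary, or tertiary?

tertiary

Step 1: The π electrons of the C=C bond attack a proton of HCl; Markovnikov addition places the new C–H on the less-substituted alkene carbon, so the positive charge ends up on the more-substituted carbon — a tertiary carbocation. The H–Cl bond breaks heterolytically, releasing Cl⁻.
No single 1,2-shift to an adjacent carbon would give a more-substituted cation, so no rearrangement occurs.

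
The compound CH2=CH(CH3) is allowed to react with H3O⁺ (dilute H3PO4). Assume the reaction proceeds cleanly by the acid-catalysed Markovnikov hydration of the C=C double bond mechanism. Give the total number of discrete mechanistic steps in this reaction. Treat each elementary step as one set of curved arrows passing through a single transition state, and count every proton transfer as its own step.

Step 1: Protonation of the alkene by H3O⁺: the π bond acts as the nucleophile and picks up H⁺, giving the more stable (Markovnikov) secondary carbocation. H2O is released.
(No 1,2-shift: no single shift to an adjacent carbon would give a more stable cation.)
Step 2: Nucleophilic capture of the cation by H2O produces the protonated alcohol (an oxonium ion).
Step 3: Deprotonation of the oxonium ion by a water molecule delivers the neutral alcohol and regenerates the acid catalyst.
Total: 3 elementary steps.

3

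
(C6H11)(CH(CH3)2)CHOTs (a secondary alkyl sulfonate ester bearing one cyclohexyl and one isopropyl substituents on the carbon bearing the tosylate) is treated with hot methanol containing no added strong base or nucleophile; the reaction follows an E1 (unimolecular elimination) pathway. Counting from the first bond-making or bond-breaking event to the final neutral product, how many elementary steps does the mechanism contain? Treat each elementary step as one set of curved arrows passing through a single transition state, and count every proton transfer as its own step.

3

Step 1: Ionisation: the C–O σ-bond cleaves heterolytically; both bonding electrons depart with TsO⁻, leaving a secondary carbocation at the α-carbon.
Step 2: Carbocation rearrangement: a 1,2-hydride shift from the adjacent cyclohexyl carbon converts the initially-formed secondary cation into the more stable tertiary cation.
Step 3: A methanol molecule (solvent) deprotonates a β-carbon; as the C–H bond breaks, those electrons form the new alkene π bond.
Total: 3 elementary steps.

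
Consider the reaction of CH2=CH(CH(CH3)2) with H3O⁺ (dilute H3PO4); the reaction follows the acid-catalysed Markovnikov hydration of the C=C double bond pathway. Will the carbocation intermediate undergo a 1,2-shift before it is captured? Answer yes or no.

yes

The first-formed carbocation is secondary.
The adjacent isopropyl carbon already bears 2 other carbon substituents and has a hydrogen to migrate; after a 1,2-hydride shift from that carbon the positive charge sits on a tertiary centre.
Tertiary is more stable than secondary, so the shift occurs.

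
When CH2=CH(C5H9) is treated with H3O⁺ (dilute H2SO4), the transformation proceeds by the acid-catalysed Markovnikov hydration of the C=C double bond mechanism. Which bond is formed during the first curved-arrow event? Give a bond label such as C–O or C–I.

C–H

Step 1: Protonation of the alkene by H3O⁺: the π bond acts as the nucleophile and picks up H⁺, giving the more stable (Markovnikov) secondary carbocation. H2O is released.
The bond formed in this step is the C–H bond.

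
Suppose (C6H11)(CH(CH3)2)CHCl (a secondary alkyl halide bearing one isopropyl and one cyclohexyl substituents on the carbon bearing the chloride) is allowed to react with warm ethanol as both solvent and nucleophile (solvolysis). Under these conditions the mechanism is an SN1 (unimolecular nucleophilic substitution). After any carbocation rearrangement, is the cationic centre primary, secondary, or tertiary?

Step 1: Rate-determining heterolysis of the C–Cl bond gives Cl⁻ and a secondary carbocation.
Step 2: A hydride (H with its bonding pair) migrates from the adjacent isopropyl carbon to the cationic centre — a 1,2-hydride shift — upgrading the secondary cation to a tertiary one.
The cation rearranges from secondary to tertiary via a 1,2-hydride shift from the adjacent isopropyl carbon; the tertiary cation is what reacts next.

tertiary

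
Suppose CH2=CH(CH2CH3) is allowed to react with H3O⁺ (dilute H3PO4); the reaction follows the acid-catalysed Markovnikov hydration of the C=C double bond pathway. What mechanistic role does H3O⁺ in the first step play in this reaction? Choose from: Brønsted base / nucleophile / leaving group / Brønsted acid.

Step 1: The π electrons of the C=C bond attack a proton of H3O⁺; Markovnikov addition places the new C–H on the less-substituted alkene carbon, so the positive charge ends up on the more-substituted carbon — a secondary carbocation. H2O is released.
H3O⁺ in the first step donates a proton in a proton-transfer step — a Brønsted acid.

Brønsted acid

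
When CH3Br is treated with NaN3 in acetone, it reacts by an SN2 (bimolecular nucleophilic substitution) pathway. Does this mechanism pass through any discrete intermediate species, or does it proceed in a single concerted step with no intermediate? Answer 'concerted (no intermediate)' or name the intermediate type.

The azide nucleophile donates a lone pair from N to the α-carbon in a backside attack; simultaneously the C–Br σ-bond breaks and both of its electrons leave with Br⁻. One concerted step with inversion of configuration.
All bond changes occur in one transition state; no discrete intermediate is formed.

concerted (no intermediate)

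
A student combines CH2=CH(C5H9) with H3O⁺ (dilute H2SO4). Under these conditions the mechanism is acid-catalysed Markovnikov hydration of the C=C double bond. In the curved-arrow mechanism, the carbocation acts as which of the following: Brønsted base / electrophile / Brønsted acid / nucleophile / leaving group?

electrophile

Step 3: A lone pair on the oxygen of H2O attacks the carbocation, forming a C–O bond and an oxonium ion (a protonated alcohol).
The carbocation accepts an electron pair into an empty or π* orbital — it is the electrophile.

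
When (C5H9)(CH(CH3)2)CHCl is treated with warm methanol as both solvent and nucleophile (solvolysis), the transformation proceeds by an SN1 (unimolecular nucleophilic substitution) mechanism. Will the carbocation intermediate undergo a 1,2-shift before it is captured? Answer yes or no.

yes

The first-formed carbocation is secondary.
The adjacent isopropyl carbon already bears 2 other carbon substituents and has a hydrogen to migrate; after a 1,2-hydride shift from that carbon the positive charge sits on a tertiary centre.
Tertiary is more stable than secondary, so the shift occurs.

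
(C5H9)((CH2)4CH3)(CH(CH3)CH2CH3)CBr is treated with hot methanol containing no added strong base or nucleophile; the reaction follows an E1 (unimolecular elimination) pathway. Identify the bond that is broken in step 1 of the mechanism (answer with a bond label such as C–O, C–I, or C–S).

C–Br

Step 1: The C–Br bond breaks with both electrons going to the bromide; Br⁻ leaves and a tertiary carbocation remains.
The bond broken in this step is the C–Br bond.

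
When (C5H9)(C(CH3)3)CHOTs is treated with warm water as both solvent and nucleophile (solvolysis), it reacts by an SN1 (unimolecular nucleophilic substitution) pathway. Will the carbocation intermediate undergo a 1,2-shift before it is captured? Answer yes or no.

yes

The first-formed carbocation is secondary.
The adjacent cyclopentyl carbon already bears 2 other carbon substituents and has a hydrogen to migrate; after a 1,2-hydride shift from that carbon the positive charge sits on a tertiary centre.
Tertiary is more stable than secondary, so the shift occurs.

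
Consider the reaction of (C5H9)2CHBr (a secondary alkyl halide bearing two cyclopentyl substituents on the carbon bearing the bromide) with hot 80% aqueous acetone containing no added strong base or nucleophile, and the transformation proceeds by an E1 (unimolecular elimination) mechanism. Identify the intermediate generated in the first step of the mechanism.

secondary carbocation

Step 1: Unassisted departure of Br⁻ (taking the C–Br bonding pair) generates a secondary carbocation.
After step 1 the species present is a secondary carbocation.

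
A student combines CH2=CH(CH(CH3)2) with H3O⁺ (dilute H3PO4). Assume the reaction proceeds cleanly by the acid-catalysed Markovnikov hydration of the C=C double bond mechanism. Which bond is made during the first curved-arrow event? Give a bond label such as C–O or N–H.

Step 1: Protonation of the alkene by H3O⁺: the π bond acts as the nucleophile and picks up H⁺, giving the more stable (Markovnikov) secondary carbocation. H2O is released.
The bond formed in this step is the C–H bond.

C–H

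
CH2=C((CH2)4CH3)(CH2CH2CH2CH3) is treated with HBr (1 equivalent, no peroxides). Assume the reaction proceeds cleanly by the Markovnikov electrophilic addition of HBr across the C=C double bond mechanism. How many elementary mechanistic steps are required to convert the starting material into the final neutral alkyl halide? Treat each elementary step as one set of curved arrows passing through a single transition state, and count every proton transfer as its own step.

2

Step 1: The π electrons of the C=C bond attack a proton of HBr; Markovnikov addition places the new C–H on the less-substituted alkene carbon, so the positive charge ends up on the more-substituted carbon — a tertiary carbocation. The H–Br bond breaks heterolytically, releasing Br⁻.
(No 1,2-shift: no single shift to an adjacent carbon would give a more stable cation.)
Step 2: Nucleophilic attack by Br⁻ on the carbocation completes the addition, giving R–Br.
Total: 2 elementary steps.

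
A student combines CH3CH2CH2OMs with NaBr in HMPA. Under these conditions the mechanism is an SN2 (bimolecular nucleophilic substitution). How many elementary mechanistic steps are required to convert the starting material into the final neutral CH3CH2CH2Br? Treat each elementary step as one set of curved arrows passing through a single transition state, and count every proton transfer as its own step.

1

Step 1: Br⁻ attacks the back face of the α-carbon while MsO⁻ departs with the C–O bonding pair — a single concerted displacement through a pentacoordinate transition state.
Total: 1 elementary step.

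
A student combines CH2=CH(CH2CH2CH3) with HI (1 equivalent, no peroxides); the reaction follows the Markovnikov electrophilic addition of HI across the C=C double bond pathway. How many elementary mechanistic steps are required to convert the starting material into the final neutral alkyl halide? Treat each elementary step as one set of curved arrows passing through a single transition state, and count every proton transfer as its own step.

2

Step 1: Protonation of the alkene by HI: the π bond acts as the nucleophile and picks up H⁺, giving the more stable (Markovnikov) secondary carbocation. The H–I bond breaks heterolytically, releasing I⁻.
(No 1,2-shift: no single shift to an adjacent carbon would give a more stable cation.)
Step 2: The I⁻ anion donates a lone pair to the carbocation, forming the new C–I σ-bond and giving the neutral alkyl halide.
Total: 2 elementary steps.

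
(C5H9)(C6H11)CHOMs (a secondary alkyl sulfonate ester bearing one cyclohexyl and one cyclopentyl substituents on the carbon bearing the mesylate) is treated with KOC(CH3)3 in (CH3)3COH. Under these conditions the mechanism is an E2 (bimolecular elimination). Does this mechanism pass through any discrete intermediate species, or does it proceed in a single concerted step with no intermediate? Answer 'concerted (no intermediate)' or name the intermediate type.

The strong base (CH3)3CO⁻ removes a β-hydrogen; in the same concerted event the electrons of the breaking C–H bond form the new π(C=C) bond and the C–O σ-bond breaks, expelling MsO⁻. Anti-periplanar geometry; one transition state.
All bond changes occur in one transition state; no discrete intermediate is formed.

concerted (no intermediate)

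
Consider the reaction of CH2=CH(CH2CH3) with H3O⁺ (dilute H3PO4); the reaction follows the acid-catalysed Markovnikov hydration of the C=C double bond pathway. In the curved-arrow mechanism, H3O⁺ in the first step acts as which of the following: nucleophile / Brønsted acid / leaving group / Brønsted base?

Brønsted acid

Step 1: The π electrons of the C=C bond attack a proton of H3O⁺; Markovnikov addition places the new C–H on the less-substituted alkene carbon, so the positive charge ends up on the more-substituted carbon — a secondary carbocation. H2O is released.
H3O⁺ in the first step donates a proton in a proton-transfer step — a Brønsted acid.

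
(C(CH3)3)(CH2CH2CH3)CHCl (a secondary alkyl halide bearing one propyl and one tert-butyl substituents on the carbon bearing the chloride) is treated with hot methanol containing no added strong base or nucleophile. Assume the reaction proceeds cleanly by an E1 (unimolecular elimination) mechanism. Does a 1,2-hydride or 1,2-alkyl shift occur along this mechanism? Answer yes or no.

yes

The first-formed carbocation is secondary.
The adjacent tert-butyl carbon has no hydrogen but bears methyl groups; migration of one methyl with its bonding pair (a 1,2-methyl shift) places the charge on a tertiary centre.
Tertiary is more stable than secondary, so the shift occurs.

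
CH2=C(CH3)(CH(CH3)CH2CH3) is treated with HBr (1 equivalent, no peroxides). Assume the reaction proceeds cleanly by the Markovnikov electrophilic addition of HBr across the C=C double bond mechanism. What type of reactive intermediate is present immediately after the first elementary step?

tertiary carbocation

Step 1: The π electrons of the C=C bond attack a proton of HBr; Markovnikov addition places the new C–H on the less-substituted alkene carbon, so the positive charge ends up on the more-substituted carbon — a tertiary carbocation. The H–Br bond breaks heterolytically, releasing Br⁻.
After step 1 the species present is a tertiary carbocation.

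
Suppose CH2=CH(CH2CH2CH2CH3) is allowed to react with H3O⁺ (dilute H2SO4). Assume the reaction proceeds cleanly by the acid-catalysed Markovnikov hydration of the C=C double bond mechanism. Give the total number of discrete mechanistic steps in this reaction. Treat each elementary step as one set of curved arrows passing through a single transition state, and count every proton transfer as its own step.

Step 1: Protonation of the alkene by H3O⁺: the π bond acts as the nucleophile and picks up H⁺, giving the more stable (Markovnikov) secondary carbocation. H2O is released.
(No 1,2-shift: no single shift to an adjacent carbon would give a more stable cation.)
Step 2: Water acts as the nucleophile: an oxygen lone pair bonds to the cationic carbon, giving an oxonium-ion intermediate.
Step 3: Proton transfer from the O–H of the oxonium ion to H2O completes the catalytic cycle and yields the alcohol.
Total: 3 elementary steps.

3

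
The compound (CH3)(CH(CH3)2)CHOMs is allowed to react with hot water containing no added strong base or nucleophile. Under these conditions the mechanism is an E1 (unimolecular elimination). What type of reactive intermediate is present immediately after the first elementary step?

secondary carbocation

Step 1: Rate-determining heterolysis of the C–O bond gives MsO⁻ and a secondary carbocation.
After step 1 the species present is a secondary carbocation.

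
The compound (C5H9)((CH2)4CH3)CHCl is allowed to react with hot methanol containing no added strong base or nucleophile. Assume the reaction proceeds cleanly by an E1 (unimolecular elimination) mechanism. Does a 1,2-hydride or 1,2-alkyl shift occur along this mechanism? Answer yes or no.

The first-formed carbocation is secondary.
The adjacent cyclopentyl carbon already bears 2 other carbon substituents and has a hydrogen to migrate; after a 1,2-hydride shift from that carbon the positive charge sits on a tertiary centre.
Tertiary is more stable than secondary, so the shift occurs.

yes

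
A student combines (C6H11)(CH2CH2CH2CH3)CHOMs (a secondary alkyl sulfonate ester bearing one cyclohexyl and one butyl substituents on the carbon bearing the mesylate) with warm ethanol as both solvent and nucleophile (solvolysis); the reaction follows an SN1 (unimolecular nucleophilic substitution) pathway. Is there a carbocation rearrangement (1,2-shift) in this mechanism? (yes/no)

The first-formed carbocation is secondary.
The adjacent cyclohexyl carbon already bears 2 other carbon substituents and has a hydrogen to migrate; after a 1,2-hydride shift from that carbon the positive charge sits on a tertiary centre.
Tertiary is more stable than secondary, so the shift occurs.

yes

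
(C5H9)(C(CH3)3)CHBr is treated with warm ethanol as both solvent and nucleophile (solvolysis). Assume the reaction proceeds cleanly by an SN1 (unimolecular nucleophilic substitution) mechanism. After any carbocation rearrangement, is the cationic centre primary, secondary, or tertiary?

Step 1: Rate-determining heterolysis of the C–Br bond gives Br⁻ and a secondary carbocation.
Step 2: Carbocation rearrangement: a 1,2-hydride shift from the adjacent cyclopentyl carbon converts the initially-formed secondary cation into the more stable tertiary cation.
The cation rearranges from secondary to tertiary via a 1,2-hydride shift from the adjacent cyclopentyl carbon; the tertiary cation is what reacts next.

tertiary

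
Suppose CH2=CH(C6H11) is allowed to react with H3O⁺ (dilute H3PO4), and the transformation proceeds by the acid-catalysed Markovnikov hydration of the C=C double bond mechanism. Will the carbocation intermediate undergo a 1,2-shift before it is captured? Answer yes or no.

The first-formed carbocation is secondary.
The adjacent cyclohexyl carbon already bears 2 other carbon substituents and has a hydrogen to migrate; after a 1,2-hydride shift from that carbon the positive charge sits on a tertiary centre.
Tertiary is more stable than secondary, so the shift occurs.

yes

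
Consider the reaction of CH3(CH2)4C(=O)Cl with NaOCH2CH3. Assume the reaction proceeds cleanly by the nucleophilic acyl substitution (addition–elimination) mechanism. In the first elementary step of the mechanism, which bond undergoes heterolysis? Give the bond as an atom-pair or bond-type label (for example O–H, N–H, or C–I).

π(C=O)

Step 1: Nucleophilic addition of CH3CH2O⁻ to the acyl carbon breaks the π(C=O) bond and yields a tetrahedral, anionic intermediate.
The bond broken in this step is the π(C=O) bond.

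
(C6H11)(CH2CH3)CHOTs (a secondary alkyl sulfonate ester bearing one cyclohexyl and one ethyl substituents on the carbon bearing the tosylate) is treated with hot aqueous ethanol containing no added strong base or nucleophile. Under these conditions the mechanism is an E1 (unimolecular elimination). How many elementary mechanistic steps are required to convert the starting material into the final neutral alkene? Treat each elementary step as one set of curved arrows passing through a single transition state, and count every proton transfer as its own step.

Step 1: The C–O bond breaks with both electrons going to the tosylate; TsO⁻ leaves and a secondary carbocation remains.
Step 2: A 1,2-hydride shift from the adjacent cyclohexyl carbon moves the positive charge from the secondary centre to an adjacent carbon, generating a more stable tertiary carbocation.
Step 3: A weak base (a water (or ethanol) molecule from the solvent) removes a proton from a carbon adjacent to the cationic centre; the electrons of that C–H bond become the new π(C=C) bond, giving the alkene.
Total: 3 elementary steps.

3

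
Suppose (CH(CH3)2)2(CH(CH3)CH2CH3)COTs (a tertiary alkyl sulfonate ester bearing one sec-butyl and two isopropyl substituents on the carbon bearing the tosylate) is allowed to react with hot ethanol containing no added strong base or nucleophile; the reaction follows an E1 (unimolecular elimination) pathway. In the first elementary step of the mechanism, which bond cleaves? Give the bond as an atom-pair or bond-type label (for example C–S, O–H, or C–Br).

Step 1: The C–O bond breaks with both electrons going to the tosylate; TsO⁻ leaves and a tertiary carbocation remains.
The bond broken in this step is the C–O bond.

C–O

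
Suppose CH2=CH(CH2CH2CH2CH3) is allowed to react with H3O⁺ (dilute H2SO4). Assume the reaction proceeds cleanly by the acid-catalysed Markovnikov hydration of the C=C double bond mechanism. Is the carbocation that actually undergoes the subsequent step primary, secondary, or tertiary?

secondary

Step 1: Electrophilic addition begins with the π(C=C) electrons forming a bond to the proton of H3O⁺. Following Markovnikov's rule, the resulting cation is secondary. H2O is released.
No single 1,2-shift to an adjacent carbon would give a more-substituted cation, so no rearrangement occurs.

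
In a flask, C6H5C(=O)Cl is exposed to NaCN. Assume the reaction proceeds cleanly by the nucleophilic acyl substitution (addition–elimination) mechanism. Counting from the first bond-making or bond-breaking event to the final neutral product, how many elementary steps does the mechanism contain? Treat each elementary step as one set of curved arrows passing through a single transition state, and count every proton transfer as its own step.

Step 1: A lone pair on the C of CN⁻ attacks the electrophilic acyl carbon; the π(C=O) electrons move onto oxygen, giving a tetrahedral intermediate.
Step 2: Elimination step: re-formation of the carbonyl π bond drives out Cl⁻, giving the new acyl compound.
Total: 2 elementary steps.

2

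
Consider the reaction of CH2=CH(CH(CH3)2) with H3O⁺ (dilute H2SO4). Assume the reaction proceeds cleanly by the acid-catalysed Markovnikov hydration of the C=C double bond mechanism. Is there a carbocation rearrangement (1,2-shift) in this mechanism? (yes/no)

The first-formed carbocation is secondary.
The adjacent isopropyl carbon already bears 2 other carbon substituents and has a hydrogen to migrate; after a 1,2-hydride shift from that carbon the positive charge sits on a tertiary centre.
Tertiary is more stable than secondary, so the shift occurs.

yes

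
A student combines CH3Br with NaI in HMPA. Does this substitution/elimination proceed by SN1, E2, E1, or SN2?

Conditions: a methyl substrate with a strong nucleophile in the polar aprotic solvent HMPA.
These conditions are the textbook signature of the SN2 pathway.
An unhindered substrate with a strong nucleophile in a polar aprotic solvent favours one-step backside displacement.

SN2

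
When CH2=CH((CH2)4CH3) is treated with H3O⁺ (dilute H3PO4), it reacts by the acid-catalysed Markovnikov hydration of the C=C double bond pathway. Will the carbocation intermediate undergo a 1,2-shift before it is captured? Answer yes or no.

The first-formed carbocation is secondary.
No single 1,2-shift to an adjacent carbon would produce a more-substituted cation than the one already present, so no rearrangement occurs.

no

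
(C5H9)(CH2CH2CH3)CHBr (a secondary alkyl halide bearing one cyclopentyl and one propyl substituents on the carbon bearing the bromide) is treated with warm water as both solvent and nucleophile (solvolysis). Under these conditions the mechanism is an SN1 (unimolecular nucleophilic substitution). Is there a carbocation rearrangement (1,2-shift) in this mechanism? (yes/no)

yes

The first-formed carbocation is secondary.
The adjacent cyclopentyl carbon already bears 2 other carbon substituents and has a hydrogen to migrate; after a 1,2-hydride shift from that carbon the positive charge sits on a tertiary centre.
Tertiary is more stable than secondary, so the shift occurs.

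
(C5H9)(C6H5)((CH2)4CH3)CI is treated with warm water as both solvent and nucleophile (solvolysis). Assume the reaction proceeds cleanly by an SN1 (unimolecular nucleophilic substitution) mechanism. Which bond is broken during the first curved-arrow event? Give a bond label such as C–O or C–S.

C–I

Step 1: Unassisted departure of I⁻ (taking the C–I bonding pair) generates a tertiary carbocation.
The bond broken in this step is the C–I bond.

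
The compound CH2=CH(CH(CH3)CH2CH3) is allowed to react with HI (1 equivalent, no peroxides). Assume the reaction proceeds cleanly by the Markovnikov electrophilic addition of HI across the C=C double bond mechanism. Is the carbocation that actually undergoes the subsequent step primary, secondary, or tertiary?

tertiary

Step 1: Protonation of the alkene by HI: the π bond acts as the nucleophile and picks up H⁺, giving the more stable (Markovnikov) secondary carbocation. The H–I bond breaks heterolytically, releasing I⁻.
Step 2: A 1,2-hydride shift from the adjacent sec-butyl carbon moves the positive charge from the secondary centre to an adjacent carbon, generating a more stable tertiary carbocation.
The cation rearranges from secondary to tertiary via a 1,2-hydride shift from the adjacent sec-butyl carbon; the tertiary cation is what reacts next.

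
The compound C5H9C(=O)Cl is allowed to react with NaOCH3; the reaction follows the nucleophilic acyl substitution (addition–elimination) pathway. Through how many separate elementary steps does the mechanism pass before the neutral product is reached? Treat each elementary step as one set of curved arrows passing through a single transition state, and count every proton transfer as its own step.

2

Step 1: A lone pair on the O of CH3O⁻ attacks the electrophilic acyl carbon; the π(C=O) electrons move onto oxygen, giving a tetrahedral intermediate.
Step 2: Elimination step: re-formation of the carbonyl π bond drives out Cl⁻, giving the new acyl compound.
Total: 2 elementary steps.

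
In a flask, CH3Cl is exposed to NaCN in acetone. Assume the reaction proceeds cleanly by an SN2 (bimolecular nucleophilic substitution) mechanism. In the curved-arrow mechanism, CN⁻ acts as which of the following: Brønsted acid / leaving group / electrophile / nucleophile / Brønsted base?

Step 1: The cyanide nucleophile donates a lone pair from C to the α-carbon in a backside attack; simultaneously the C–Cl σ-bond breaks and both of its electrons leave with Cl⁻. One concerted step with inversion of configuration.
CN⁻ donates an electron pair to form a new σ-bond to carbon — it is the nucleophile.

nucleophile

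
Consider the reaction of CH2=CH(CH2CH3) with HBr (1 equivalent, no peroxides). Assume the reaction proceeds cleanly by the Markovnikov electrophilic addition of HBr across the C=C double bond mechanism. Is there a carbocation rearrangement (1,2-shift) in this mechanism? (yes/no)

no

The first-formed carbocation is secondary.
No single 1,2-shift to an adjacent carbon would produce a more-substituted cation than the one already present, so no rearrangement occurs.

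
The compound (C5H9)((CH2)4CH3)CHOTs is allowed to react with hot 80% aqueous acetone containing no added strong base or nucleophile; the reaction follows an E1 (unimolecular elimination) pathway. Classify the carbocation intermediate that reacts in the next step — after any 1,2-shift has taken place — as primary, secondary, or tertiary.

tertiary

Step 1: Unassisted departure of TsO⁻ (taking the C–O bonding pair) generates a secondary carbocation.
Step 2: Carbocation rearrangement: a 1,2-hydride shift from the adjacent cyclopentyl carbon converts the initially-formed secondary cation into the more stable tertiary cation.
The cation rearranges from secondary to tertiary via a 1,2-hydride shift from the adjacent cyclopentyl carbon; the tertiary cation is what reacts next.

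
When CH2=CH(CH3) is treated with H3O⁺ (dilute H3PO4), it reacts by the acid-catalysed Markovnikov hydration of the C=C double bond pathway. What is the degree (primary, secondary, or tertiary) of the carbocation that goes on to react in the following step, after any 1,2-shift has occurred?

Step 1: Electrophilic addition begins with the π(C=C) electrons forming a bond to the proton of H3O⁺. Following Markovnikov's rule, the resulting cation is secondary. H2O is released.
No single 1,2-shift to an adjacent carbon would give a more-substituted cation, so no rearrangement occurs.

secondary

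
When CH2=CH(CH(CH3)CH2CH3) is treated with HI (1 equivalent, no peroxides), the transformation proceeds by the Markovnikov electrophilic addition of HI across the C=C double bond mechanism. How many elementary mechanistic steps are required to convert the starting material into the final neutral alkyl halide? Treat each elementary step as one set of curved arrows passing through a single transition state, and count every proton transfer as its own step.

3

Step 1: The π electrons of the C=C bond attack a proton of HI; Markovnikov addition places the new C–H on the less-substituted alkene carbon, so the positive charge ends up on the more-substituted carbon — a secondary carbocation. The H–I bond breaks heterolytically, releasing I⁻.
Step 2: Carbocation rearrangement: a 1,2-hydride shift from the adjacent sec-butyl carbon converts the initially-formed secondary cation into the more stable tertiary cation.
Step 3: The I⁻ anion donates a lone pair to the carbocation, forming the new C–I σ-bond and giving the neutral alkyl halide.
Total: 3 elementary steps.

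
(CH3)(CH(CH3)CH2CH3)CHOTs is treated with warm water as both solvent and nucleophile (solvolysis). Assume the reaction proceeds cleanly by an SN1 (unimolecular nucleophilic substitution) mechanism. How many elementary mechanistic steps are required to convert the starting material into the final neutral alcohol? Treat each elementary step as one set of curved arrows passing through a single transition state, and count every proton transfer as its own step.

4

Step 1: Unassisted departure of TsO⁻ (taking the C–O bonding pair) generates a secondary carbocation.
Step 2: A 1,2-hydride shift from the adjacent sec-butyl carbon moves the positive charge from the secondary centre to an adjacent carbon, generating a more stable tertiary carbocation.
Step 3: H2O donates an oxygen lone pair into the empty p orbital of the cation, giving a protonated alcohol (an oxonium ion).
Step 4: A second solvent molecule removes the proton on oxygen, giving the neutral alcohol product.
Total: 4 elementary steps.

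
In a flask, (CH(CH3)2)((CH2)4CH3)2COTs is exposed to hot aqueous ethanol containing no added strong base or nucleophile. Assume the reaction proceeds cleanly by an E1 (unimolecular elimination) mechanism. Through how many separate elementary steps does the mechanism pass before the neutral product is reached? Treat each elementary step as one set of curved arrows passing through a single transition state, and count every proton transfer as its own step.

2

Step 1: Rate-determining heterolysis of the C–O bond gives TsO⁻ and a tertiary carbocation.
(No 1,2-shift: no single shift to an adjacent carbon would give a more stable cation.)
Step 2: A water (or ethanol) molecule (solvent) deprotonates a β-carbon; as the C–H bond breaks, those electrons form the new alkene π bond.
Total: 2 elementary steps.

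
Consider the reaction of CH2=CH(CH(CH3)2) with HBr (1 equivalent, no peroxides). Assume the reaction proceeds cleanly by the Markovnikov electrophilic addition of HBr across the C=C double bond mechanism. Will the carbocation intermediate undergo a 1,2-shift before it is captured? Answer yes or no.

yes

The first-formed carbocation is secondary.
The adjacent isopropyl carbon already bears 2 other carbon substituents and has a hydrogen to migrate; after a 1,2-hydride shift from that carbon the positive charge sits on a tertiary centre.
Tertiary is more stable than secondary, so the shift occurs.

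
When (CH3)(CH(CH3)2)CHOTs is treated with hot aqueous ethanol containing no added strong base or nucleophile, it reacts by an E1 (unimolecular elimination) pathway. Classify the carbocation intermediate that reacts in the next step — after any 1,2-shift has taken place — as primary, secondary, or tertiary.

tertiary

Step 1: Rate-determining heterolysis of the C–O bond gives TsO⁻ and a secondary carbocation.
Step 2: A hydride (H with its bonding pair) migrates from the adjacent isopropyl carbon to the cationic centre — a 1,2-hydride shift — upgrading the secondary cation to a tertiary one.
The cation rearranges from secondary to tertiary via a 1,2-hydride shift from the adjacent isopropyl carbon; the tertiary cation is what reacts next.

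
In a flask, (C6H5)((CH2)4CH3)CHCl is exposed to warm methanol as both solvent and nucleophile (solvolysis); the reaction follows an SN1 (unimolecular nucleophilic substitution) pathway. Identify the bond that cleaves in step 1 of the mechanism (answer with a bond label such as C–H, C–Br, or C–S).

Step 1: Rate-determining heterolysis of the C–Cl bond gives Cl⁻ and a secondary carbocation.
The bond broken in this step is the C–Cl bond.

C–Cl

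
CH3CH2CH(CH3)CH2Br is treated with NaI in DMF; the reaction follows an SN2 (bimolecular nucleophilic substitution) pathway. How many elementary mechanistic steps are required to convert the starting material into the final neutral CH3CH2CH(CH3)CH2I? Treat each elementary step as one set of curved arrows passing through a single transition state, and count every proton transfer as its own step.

Step 1: I⁻ attacks the back face of the α-carbon while Br⁻ departs with the C–Br bonding pair — a single concerted displacement through a pentacoordinate transition state.
Total: 1 elementary step.

1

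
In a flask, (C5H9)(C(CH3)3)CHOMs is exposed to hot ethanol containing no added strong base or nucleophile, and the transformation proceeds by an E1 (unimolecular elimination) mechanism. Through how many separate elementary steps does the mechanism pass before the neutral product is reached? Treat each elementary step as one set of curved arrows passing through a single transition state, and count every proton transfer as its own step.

3

Step 1: Rate-determining heterolysis of the C–O bond gives MsO⁻ and a secondary carbocation.
Step 2: A 1,2-hydride shift from the adjacent cyclopentyl carbon moves the positive charge from the secondary centre to an adjacent carbon, generating a more stable tertiary carbocation.
Step 3: Loss of a β-proton to an ethanol molecule of the solvent: the C–H bonding pair collapses toward the cationic carbon to form the C=C π bond, yielding the alkene.
Total: 3 elementary steps.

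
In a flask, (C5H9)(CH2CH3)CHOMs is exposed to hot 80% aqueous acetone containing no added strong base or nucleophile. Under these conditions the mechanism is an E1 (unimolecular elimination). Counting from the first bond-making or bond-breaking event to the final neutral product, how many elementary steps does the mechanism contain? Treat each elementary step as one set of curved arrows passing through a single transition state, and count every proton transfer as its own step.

Step 1: Unassisted departure of MsO⁻ (taking the C–O bonding pair) generates a secondary carbocation.
Step 2: A 1,2-hydride shift from the adjacent cyclopentyl carbon moves the positive charge from the secondary centre to an adjacent carbon, generating a more stable tertiary carbocation.
Step 3: Loss of a β-proton to a water molecule of the solvent: the C–H bonding pair collapses toward the cationic carbon to form the C=C π bond, yielding the alkene.
Total: 3 elementary steps.

3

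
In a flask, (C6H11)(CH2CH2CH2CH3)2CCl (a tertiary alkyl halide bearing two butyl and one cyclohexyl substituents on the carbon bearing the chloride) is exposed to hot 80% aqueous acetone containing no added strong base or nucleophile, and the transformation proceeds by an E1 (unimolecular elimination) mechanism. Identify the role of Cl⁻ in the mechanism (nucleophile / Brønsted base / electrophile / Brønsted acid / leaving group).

Step 1: Rate-determining heterolysis of the C–Cl bond gives Cl⁻ and a tertiary carbocation.
Cl⁻ departs with both electrons of the breaking σ-bond — that is the definition of a leaving group.

leaving group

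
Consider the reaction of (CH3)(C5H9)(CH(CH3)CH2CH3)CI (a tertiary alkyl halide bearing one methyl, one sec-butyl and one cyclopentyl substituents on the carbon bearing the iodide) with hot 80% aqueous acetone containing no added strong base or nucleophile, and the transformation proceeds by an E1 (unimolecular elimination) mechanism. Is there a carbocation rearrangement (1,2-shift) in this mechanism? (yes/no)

The first-formed carbocation is tertiary.
No single 1,2-shift to an adjacent carbon would produce a more-substituted cation than the one already present, so no rearrangement occurs.

no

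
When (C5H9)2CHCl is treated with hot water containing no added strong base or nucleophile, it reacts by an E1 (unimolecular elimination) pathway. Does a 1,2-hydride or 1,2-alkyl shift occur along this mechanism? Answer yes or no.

yes

The first-formed carbocation is secondary.
The adjacent cyclopentyl carbon already bears 2 other carbon substituents and has a hydrogen to migrate; after a 1,2-hydride shift from that carbon the positive charge sits on a tertiary centre.
Tertiary is more stable than secondary, so the shift occurs.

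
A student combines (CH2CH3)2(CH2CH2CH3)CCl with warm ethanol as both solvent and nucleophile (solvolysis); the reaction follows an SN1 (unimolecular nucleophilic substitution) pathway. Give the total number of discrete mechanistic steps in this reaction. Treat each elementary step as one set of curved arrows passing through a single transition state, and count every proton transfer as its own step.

Step 1: Rate-determining heterolysis of the C–Cl bond gives Cl⁻ and a tertiary carbocation.
(No 1,2-shift: no single shift to an adjacent carbon would give a more stable cation.)
Step 2: A lone pair on the oxygen of CH3CH2OH attacks the carbocation, forming a new C–O σ-bond and an oxonium ion.
Step 3: Deprotonation of the oxonium oxygen by solvent ethanol yields the neutral ether.
Total: 3 elementary steps.

3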